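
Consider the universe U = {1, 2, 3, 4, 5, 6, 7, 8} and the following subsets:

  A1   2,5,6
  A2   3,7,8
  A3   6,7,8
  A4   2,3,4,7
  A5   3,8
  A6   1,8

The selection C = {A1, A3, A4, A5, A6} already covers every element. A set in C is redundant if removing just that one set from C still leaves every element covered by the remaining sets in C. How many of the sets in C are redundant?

Drop A1: 5 uncovered — not redundant.
Drop A3: the rest still cover every element — redundant.
Drop A4: 4 uncovered — not redundant.
Drop A5: the rest still cover every element — redundant.
Drop A6: 1 uncovered — not redundant.
2 redundant: A3, A5.

2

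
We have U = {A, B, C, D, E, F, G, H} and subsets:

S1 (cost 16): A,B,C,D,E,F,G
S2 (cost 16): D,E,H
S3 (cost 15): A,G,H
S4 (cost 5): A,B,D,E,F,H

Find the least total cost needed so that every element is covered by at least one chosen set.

21

S1, S4 cover every element at cost 16 + 5 = 21.
Any cover uses at least 2 sets; among all covering selections none totals below 21.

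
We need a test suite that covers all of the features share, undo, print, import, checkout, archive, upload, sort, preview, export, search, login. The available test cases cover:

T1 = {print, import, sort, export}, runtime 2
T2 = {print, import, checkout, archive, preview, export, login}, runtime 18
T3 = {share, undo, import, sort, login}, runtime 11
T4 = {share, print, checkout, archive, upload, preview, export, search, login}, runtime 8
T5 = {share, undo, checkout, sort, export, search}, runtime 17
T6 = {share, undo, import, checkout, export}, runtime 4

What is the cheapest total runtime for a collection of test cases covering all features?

T1, T4, T6 cover every feature at runtime 2 + 8 + 4 = 14.
Any cover uses at least 2 test cases; among all covering selections none totals below 14.

14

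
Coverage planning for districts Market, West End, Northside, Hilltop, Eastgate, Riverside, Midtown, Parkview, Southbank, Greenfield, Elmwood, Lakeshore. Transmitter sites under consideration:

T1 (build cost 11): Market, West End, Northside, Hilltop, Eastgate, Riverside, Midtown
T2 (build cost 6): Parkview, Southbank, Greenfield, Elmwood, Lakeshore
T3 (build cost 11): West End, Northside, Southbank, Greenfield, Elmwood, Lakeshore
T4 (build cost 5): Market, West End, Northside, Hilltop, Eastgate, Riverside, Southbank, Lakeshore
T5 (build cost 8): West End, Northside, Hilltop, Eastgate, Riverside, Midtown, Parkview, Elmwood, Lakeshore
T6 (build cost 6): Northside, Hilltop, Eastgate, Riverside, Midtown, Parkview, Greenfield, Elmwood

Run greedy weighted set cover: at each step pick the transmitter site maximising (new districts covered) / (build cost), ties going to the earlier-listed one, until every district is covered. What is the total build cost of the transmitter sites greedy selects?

11

Pick 1: T4 adds 8 new (Market, West End, Northside, Hilltop, Eastgate, Riverside, Southbank, Lakeshore) at build cost 5 (ratio 8/5).
Pick 2: T6 adds 4 new (Midtown, Parkview, Greenfield, Elmwood) at build cost 6 (ratio 4/6).
Greedy total build cost: 5 + 6 = 11.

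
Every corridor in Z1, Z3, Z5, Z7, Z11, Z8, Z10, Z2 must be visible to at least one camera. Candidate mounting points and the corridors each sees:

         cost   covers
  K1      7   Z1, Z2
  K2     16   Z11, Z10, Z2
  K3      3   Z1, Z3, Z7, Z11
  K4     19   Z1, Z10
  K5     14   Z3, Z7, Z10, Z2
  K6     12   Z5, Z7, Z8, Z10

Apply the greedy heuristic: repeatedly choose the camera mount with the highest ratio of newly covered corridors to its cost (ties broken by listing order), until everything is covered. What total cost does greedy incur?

22

Pick 1: K3 adds 4 new (Z1, Z3, Z7, Z11) at cost 3 (ratio 4/3).
Pick 2: K6 adds 3 new (Z5, Z8, Z10) at cost 12 (ratio 3/12).
Pick 3: K1 adds 1 new (Z2) at cost 7 (ratio 1/7).
Greedy total cost: 3 + 12 + 7 = 22.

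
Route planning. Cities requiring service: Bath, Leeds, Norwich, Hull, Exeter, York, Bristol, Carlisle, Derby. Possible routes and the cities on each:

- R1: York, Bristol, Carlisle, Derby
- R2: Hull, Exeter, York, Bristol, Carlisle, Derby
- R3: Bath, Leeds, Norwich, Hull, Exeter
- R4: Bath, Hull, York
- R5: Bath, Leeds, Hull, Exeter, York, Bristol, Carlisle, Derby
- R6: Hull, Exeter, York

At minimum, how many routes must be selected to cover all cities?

2

R1, R3 together cover {Bath, Leeds, Norwich, Hull, Exeter, York, Bristol, Carlisle, Derby} — every city.
No single route contains all 9 cities, so 2 is optimal.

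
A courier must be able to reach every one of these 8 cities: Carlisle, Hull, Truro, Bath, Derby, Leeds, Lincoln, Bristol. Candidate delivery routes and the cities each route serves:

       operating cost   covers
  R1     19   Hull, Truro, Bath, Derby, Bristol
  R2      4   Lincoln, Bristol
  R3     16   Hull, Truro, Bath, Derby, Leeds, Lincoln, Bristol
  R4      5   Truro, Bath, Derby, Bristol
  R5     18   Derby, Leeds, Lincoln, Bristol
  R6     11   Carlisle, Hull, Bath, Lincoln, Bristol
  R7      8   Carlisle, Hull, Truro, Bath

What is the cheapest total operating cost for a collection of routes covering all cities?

24

R3, R7 cover every city at operating cost 16 + 8 = 24.
Any cover uses at least 2 routes; among all covering selections none totals below 24.
Greedy by coverage-per-operating cost would pick R4, R6, R3 for 32 — worse than the optimum 24.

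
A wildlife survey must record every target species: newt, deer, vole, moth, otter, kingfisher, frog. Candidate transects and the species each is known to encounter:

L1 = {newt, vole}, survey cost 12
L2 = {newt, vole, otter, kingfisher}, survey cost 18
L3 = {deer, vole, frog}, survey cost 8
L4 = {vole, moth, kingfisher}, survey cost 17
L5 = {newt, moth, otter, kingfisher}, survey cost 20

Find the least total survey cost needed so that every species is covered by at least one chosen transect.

L3, L5 cover every species at survey cost 8 + 20 = 28.
Any cover uses at least 2 transects; among all covering selections none totals below 28.

28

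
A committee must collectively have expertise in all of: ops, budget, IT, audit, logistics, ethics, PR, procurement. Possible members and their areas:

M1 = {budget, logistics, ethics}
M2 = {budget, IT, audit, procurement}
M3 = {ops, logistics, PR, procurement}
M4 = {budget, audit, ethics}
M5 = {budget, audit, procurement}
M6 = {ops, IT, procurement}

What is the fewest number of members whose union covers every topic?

3

M1, M2, M3 together cover {ops, budget, IT, audit, logistics, ethics, PR, procurement} — every topic.
No 2 of the 6 members cover everything (all 15 pairs fall short), so 3 is minimum.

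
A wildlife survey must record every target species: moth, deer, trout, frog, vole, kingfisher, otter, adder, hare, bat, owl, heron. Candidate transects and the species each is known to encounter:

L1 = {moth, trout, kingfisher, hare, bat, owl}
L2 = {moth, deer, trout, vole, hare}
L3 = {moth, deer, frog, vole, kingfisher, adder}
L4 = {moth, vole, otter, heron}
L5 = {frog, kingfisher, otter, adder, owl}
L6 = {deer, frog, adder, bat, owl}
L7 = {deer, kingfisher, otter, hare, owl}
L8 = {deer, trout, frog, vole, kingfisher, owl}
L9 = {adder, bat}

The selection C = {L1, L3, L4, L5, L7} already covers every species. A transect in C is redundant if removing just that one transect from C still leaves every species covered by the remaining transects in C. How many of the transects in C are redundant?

3

Drop L1: trout, bat uncovered — not redundant.
Drop L3: the rest still cover every species — redundant.
Drop L4: heron uncovered — not redundant.
Drop L5: the rest still cover every species — redundant.
Drop L7: the rest still cover every species — redundant.
3 redundant: L3, L5, L7.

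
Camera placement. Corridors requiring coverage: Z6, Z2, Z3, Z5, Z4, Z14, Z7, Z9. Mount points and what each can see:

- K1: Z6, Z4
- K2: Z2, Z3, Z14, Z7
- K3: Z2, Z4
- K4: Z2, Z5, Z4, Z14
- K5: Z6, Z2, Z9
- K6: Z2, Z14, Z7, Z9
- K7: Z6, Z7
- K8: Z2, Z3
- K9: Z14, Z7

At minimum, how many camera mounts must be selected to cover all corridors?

K2, K4, K5 together cover {Z6, Z2, Z3, Z5, Z4, Z14, Z7, Z9} — every corridor.
No 2 of the 9 camera mounts cover everything (all 36 pairs fall short), so 3 is minimum.
Greedy (largest uncovered first) would take K2, K1, K4, K5 — 4 camera mounts — but 3 suffice.

3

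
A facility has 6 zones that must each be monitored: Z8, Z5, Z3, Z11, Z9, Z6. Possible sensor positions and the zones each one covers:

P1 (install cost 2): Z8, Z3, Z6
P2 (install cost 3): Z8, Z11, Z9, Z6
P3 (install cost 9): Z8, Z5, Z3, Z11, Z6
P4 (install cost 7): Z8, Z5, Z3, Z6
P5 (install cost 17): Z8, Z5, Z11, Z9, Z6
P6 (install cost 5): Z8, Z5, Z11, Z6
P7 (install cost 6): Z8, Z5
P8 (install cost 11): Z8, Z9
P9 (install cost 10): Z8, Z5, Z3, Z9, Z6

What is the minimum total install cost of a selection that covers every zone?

10

P2, P4 cover every zone at install cost 3 + 7 = 10.
Any cover uses at least 2 sensor positions; among all covering selections none totals below 10.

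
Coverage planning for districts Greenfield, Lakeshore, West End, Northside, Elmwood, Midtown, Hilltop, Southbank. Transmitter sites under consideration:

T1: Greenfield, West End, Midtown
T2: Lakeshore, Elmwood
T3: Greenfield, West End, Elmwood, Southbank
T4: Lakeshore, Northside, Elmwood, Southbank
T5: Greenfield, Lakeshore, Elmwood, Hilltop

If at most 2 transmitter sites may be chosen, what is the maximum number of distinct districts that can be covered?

7

Choosing T1, T4 covers {Greenfield, Lakeshore, West End, Northside, Elmwood, Midtown, Southbank} — 7 districts.
No choice of 2 transmitter sites does better; here Hilltop is left uncovered.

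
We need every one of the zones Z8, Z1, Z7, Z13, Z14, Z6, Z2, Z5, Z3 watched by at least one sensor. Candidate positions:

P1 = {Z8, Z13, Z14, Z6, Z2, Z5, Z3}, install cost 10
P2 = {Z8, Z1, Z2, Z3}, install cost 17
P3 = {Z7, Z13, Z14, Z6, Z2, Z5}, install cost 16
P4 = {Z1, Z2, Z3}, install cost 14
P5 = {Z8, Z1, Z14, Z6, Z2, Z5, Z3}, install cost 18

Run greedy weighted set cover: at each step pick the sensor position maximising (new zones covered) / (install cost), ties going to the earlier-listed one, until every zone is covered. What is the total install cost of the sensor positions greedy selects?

40

Pick 1: P1 adds 7 new (Z8, Z13, Z14, Z6, Z2, Z5, Z3) at install cost 10 (ratio 7/10).
Pick 2: P4 adds 1 new (Z1) at install cost 14 (ratio 1/14).
Pick 3: P3 adds 1 new (Z7) at install cost 16 (ratio 1/16).
Greedy total install cost: 10 + 14 + 16 = 40. (The true optimum is 33, so greedy overshoots here.)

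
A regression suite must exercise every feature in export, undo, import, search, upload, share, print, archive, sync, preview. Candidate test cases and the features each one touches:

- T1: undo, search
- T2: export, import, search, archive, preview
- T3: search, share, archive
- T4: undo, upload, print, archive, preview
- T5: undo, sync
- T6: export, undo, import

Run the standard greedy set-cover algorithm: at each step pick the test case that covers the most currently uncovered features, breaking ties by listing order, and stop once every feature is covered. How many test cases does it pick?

4

Pick 1: T2 covers 5 new features (export, import, search, archive, preview).
Pick 2: T4 covers 3 new features (undo, upload, print).
Pick 3: T3 covers 1 new features (share).
Pick 4: T5 covers 1 new features (sync).
Greedy uses 4 test cases.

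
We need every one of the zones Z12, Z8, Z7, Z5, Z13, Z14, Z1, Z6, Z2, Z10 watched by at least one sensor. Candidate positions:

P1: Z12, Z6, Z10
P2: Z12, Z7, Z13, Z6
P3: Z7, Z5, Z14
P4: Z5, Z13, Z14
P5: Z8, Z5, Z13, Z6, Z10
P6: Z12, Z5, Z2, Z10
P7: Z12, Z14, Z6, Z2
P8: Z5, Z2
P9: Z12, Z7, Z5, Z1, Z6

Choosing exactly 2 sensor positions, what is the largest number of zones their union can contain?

8

Choosing P5, P7 covers {Z12, Z8, Z5, Z13, Z14, Z6, Z2, Z10} — 8 zones.
No choice of 2 sensor positions does better; here Z7, Z1 are left uncovered.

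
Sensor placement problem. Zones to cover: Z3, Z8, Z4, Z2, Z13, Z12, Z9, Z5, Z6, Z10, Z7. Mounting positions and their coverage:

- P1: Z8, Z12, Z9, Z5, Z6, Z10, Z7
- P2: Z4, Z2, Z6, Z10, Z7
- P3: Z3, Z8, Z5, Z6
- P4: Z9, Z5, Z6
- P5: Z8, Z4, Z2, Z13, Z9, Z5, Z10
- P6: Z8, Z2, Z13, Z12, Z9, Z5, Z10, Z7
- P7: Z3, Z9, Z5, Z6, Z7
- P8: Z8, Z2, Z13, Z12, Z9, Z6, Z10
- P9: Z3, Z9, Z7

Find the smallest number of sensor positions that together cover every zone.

3

P1, P3, P5 together cover {Z3, Z8, Z4, Z2, Z13, Z12, Z9, Z5, Z6, Z10, Z7} — every zone.
No 2 of the 9 sensor positions cover everything (all 36 pairs fall short), so 3 is minimum.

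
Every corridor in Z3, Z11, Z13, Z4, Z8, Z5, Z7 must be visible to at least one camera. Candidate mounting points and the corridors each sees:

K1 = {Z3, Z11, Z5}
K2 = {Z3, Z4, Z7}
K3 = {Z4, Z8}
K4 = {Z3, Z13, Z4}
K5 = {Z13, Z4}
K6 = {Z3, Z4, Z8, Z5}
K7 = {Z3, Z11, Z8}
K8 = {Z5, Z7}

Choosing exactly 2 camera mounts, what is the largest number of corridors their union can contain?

5

Choosing K1, K2 covers {Z3, Z11, Z4, Z5, Z7} — 5 corridors.
No choice of 2 camera mounts does better; here Z13, Z8 are left uncovered.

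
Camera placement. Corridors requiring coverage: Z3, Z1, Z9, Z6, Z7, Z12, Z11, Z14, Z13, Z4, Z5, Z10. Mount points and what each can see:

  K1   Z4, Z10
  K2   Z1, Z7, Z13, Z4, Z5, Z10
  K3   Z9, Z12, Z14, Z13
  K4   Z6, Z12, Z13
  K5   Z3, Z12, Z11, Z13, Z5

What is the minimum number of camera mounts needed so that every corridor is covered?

4

K2, K3, K4, K5 together cover {Z3, Z1, Z9, Z6, Z7, Z12, Z11, Z14, Z13, Z4, Z5, Z10} — every corridor.
No 3 of the 5 camera mounts cover everything (all 10 triples fall short), so 4 is minimum.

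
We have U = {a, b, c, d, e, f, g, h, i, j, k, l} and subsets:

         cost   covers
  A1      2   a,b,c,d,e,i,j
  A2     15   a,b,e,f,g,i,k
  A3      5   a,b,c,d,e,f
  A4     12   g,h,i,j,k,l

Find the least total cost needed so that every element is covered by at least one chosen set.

A3, A4 cover every element at cost 5 + 12 = 17.
Any cover uses at least 2 sets; among all covering selections none totals below 17.
Greedy by coverage-per-cost would pick A1, A4, A3 for 19 — worse than the optimum 17.

17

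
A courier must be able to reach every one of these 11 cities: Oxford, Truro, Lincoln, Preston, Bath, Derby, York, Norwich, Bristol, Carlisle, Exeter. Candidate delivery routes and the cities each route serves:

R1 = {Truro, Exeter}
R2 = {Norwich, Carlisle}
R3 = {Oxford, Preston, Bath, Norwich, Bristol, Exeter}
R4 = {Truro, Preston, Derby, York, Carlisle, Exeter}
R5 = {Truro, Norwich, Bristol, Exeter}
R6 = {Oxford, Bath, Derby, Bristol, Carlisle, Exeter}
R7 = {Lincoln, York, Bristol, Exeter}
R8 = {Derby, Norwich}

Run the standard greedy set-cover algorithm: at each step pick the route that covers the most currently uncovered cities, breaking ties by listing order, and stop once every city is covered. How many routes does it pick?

3

Pick 1: R3 covers 6 new cities (Oxford, Preston, Bath, Norwich, Bristol, Exeter).
Pick 2: R4 covers 4 new cities (Truro, Derby, York, Carlisle).
Pick 3: R7 covers 1 new cities (Lincoln).
Greedy uses 3 routes.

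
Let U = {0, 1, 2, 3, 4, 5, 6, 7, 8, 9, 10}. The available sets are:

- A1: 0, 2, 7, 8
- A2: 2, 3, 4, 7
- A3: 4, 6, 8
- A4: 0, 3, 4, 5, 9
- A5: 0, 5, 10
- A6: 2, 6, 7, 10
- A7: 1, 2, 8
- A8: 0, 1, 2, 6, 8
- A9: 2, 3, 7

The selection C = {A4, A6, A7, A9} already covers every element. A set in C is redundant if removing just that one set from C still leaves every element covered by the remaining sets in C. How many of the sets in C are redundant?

Drop A4: 0, 4, 5, 9 uncovered — not redundant.
Drop A6: 6, 10 uncovered — not redundant.
Drop A7: 1, 8 uncovered — not redundant.
Drop A9: the rest still cover every element — redundant.
1 redundant: A9.

1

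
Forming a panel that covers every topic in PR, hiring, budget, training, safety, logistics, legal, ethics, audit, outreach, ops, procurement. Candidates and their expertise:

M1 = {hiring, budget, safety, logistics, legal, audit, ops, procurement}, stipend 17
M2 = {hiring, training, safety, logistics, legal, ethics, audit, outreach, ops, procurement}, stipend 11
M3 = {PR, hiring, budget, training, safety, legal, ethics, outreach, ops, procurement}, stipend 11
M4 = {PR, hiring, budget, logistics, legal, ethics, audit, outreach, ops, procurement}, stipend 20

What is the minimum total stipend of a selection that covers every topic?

M2, M3 cover every topic at stipend 11 + 11 = 22.
Any cover uses at least 2 members; among all covering selections none totals below 22.

22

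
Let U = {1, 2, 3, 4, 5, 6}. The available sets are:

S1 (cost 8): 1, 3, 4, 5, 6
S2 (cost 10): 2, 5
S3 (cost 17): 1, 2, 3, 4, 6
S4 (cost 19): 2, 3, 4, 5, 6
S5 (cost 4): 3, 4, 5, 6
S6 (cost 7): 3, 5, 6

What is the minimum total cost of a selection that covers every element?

18

S1, S2 cover every element at cost 8 + 10 = 18.
Any cover uses at least 2 sets; among all covering selections none totals below 18.
Greedy by coverage-per-cost would pick S5, S1, S2 for 22 — worse than the optimum 18.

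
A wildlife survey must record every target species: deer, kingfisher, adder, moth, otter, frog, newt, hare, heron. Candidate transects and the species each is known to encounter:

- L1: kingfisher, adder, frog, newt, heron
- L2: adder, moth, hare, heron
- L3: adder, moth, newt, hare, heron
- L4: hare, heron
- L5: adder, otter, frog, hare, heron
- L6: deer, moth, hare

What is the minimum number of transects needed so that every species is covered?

3

L1, L5, L6 together cover {deer, kingfisher, adder, moth, otter, frog, newt, hare, heron} — every species.
No 2 of the 6 transects cover everything (all 15 pairs fall short), so 3 is minimum.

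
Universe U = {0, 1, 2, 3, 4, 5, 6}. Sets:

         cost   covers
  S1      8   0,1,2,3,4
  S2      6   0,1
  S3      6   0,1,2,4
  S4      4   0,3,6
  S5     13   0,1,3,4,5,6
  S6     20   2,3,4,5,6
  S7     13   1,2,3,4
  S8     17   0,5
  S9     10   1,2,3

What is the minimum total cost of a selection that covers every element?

19

S3, S5 cover every element at cost 6 + 13 = 19.
Any cover uses at least 2 sets; among all covering selections none totals below 19.
Greedy by coverage-per-cost would pick S4, S3, S5 for 23 — worse than the optimum 19.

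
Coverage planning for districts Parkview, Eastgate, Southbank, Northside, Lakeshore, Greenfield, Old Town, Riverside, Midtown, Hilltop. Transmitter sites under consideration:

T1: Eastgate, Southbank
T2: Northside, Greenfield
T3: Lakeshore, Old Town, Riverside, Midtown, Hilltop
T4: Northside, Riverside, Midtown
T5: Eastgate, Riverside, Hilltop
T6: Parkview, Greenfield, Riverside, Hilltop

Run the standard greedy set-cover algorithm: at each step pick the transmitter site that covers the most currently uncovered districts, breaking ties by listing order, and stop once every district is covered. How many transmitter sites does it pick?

Pick 1: T3 covers 5 new districts (Lakeshore, Old Town, Riverside, Midtown, Hilltop).
Pick 2: T1 covers 2 new districts (Eastgate, Southbank).
Pick 3: T2 covers 2 new districts (Northside, Greenfield).
Pick 4: T6 covers 1 new districts (Parkview).
Greedy uses 4 transmitter sites.

4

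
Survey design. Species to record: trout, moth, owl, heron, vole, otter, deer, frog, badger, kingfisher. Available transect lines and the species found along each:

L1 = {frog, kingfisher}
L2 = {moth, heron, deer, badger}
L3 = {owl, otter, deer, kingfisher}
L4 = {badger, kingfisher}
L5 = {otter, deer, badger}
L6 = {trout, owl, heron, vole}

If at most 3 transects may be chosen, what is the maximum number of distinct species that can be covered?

9

Choosing L1, L2, L6 covers {trout, moth, owl, heron, vole, deer, frog, badger, kingfisher} — 9 species.
No choice of 3 transects does better; here otter is left uncovered.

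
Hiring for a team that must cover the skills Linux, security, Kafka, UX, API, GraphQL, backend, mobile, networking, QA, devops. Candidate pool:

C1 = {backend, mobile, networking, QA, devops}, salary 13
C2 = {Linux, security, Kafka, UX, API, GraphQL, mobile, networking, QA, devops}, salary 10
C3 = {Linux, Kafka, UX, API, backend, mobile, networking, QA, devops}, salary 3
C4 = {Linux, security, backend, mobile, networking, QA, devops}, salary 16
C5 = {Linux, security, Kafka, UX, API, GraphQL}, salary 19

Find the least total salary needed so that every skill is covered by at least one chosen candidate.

C2, C3 cover every skill at salary 10 + 3 = 13.
Any cover uses at least 2 candidates; among all covering selections none totals below 13.

13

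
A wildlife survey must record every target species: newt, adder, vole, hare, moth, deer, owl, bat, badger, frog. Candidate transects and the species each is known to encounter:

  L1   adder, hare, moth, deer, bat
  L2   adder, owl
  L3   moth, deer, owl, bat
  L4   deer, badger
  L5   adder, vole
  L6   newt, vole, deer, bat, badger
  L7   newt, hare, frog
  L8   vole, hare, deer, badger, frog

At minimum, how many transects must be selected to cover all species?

4

L1, L2, L6, L7 together cover {newt, adder, vole, hare, moth, deer, owl, bat, badger, frog} — every species.
No 3 of the 8 transects cover everything (all 56 triples fall short), so 4 is minimum.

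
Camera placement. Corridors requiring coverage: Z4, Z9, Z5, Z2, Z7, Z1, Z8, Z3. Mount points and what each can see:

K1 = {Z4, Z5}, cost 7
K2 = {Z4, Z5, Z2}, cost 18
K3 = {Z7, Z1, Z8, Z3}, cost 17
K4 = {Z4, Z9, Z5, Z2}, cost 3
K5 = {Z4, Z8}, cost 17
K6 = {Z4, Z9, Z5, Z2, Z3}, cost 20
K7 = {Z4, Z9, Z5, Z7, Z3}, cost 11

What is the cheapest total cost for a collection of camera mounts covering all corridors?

K3, K4 cover every corridor at cost 17 + 3 = 20.
Any cover uses at least 2 camera mounts; among all covering selections none totals below 20.

20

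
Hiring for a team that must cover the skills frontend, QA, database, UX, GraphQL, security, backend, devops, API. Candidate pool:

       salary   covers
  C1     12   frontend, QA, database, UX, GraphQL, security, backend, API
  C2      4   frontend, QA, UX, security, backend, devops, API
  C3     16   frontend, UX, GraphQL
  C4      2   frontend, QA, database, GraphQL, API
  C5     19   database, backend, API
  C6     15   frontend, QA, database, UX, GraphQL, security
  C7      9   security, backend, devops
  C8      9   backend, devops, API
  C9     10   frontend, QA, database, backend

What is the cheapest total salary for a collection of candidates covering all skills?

6

C2, C4 cover every skill at salary 4 + 2 = 6.
Any cover uses at least 2 candidates; among all covering selections none totals below 6.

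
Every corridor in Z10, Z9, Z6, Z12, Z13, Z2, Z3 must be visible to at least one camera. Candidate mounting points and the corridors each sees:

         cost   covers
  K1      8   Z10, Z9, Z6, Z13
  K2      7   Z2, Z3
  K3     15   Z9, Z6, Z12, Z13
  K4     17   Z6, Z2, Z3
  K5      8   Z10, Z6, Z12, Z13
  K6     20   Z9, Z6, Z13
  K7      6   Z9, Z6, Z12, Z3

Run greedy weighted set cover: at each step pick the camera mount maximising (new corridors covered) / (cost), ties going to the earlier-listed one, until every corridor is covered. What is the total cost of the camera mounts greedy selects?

Pick 1: K7 adds 4 new (Z9, Z6, Z12, Z3) at cost 6 (ratio 4/6).
Pick 2: K1 adds 2 new (Z10, Z13) at cost 8 (ratio 2/8).
Pick 3: K2 adds 1 new (Z2) at cost 7 (ratio 1/7).
Greedy total cost: 6 + 8 + 7 = 21.

21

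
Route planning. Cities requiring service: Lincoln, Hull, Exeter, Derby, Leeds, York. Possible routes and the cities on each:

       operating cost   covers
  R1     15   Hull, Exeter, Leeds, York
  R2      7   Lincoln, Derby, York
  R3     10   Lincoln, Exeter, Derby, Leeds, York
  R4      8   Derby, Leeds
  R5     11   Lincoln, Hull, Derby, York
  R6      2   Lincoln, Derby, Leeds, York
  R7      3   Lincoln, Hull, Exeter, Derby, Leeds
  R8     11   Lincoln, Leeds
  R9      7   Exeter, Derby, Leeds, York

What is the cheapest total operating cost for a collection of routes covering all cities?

R6, R7 cover every city at operating cost 2 + 3 = 5.
Any cover uses at least 2 routes; among all covering selections none totals below 5.

5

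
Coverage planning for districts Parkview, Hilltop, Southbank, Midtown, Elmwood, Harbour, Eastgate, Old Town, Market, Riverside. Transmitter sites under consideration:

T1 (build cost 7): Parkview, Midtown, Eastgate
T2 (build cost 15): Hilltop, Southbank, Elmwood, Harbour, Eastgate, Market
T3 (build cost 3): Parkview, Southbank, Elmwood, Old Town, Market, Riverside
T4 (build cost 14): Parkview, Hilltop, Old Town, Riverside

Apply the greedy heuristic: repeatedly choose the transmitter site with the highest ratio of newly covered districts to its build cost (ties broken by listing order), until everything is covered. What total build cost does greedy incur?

25

Pick 1: T3 adds 6 new (Parkview, Southbank, Elmwood, Old Town, Market, Riverside) at build cost 3 (ratio 6/3).
Pick 2: T1 adds 2 new (Midtown, Eastgate) at build cost 7 (ratio 2/7).
Pick 3: T2 adds 2 new (Hilltop, Harbour) at build cost 15 (ratio 2/15).
Greedy total build cost: 3 + 7 + 15 = 25.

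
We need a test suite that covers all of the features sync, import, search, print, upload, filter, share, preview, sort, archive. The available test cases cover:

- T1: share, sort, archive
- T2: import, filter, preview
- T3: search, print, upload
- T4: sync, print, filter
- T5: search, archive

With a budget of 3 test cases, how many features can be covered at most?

Choosing T1, T2, T3 covers {import, search, print, upload, filter, share, preview, sort, archive} — 9 features.
No choice of 3 test cases does better; here sync is left uncovered.

9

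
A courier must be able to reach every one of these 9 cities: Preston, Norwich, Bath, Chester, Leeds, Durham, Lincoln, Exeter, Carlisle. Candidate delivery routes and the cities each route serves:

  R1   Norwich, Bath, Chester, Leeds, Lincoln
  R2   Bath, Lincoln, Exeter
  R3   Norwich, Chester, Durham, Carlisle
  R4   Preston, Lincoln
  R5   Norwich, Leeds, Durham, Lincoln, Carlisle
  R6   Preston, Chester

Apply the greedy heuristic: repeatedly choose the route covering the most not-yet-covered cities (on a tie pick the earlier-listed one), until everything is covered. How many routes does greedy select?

4

Pick 1: R1 covers 5 new cities (Norwich, Bath, Chester, Leeds, Lincoln).
Pick 2: R3 covers 2 new cities (Durham, Carlisle).
Pick 3: R2 covers 1 new cities (Exeter).
Pick 4: R4 covers 1 new cities (Preston).
Greedy uses 4 routes. (The true minimum is 3.)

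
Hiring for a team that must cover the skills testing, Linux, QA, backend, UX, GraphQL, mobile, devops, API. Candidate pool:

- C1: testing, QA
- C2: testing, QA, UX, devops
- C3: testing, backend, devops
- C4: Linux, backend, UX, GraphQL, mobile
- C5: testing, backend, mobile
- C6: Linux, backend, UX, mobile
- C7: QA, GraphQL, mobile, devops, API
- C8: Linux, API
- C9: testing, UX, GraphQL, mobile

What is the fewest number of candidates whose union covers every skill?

C1, C4, C7 together cover {testing, Linux, QA, backend, UX, GraphQL, mobile, devops, API} — every skill.
No 2 of the 9 candidates cover everything (all 36 pairs fall short), so 3 is minimum.

3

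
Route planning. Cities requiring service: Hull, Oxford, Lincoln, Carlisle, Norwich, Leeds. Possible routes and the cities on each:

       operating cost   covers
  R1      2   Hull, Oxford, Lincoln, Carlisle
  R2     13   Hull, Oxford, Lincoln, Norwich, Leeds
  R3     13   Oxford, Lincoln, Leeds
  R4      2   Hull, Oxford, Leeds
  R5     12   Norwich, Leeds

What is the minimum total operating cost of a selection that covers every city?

14

R1, R5 cover every city at operating cost 2 + 12 = 14.
Any cover uses at least 2 routes; among all covering selections none totals below 14.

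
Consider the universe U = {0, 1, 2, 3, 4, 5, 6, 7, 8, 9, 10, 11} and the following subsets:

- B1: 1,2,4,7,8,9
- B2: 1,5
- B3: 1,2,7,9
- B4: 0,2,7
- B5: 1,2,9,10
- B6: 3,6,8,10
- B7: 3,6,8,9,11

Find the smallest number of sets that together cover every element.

B1, B2, B4, B5, B7 together cover {0, 1, 2, 3, 4, 5, 6, 7, 8, 9, 10, 11} — every element.
No 4 of the 7 sets cover everything (all 35 size-4 selections fall short), so 5 is minimum.

5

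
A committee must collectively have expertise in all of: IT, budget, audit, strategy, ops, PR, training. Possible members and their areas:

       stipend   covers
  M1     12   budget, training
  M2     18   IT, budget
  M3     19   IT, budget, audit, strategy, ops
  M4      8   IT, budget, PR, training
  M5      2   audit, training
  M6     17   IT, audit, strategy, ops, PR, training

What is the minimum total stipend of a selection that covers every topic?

M4, M6 cover every topic at stipend 8 + 17 = 25.
Any cover uses at least 2 members; among all covering selections none totals below 25.

25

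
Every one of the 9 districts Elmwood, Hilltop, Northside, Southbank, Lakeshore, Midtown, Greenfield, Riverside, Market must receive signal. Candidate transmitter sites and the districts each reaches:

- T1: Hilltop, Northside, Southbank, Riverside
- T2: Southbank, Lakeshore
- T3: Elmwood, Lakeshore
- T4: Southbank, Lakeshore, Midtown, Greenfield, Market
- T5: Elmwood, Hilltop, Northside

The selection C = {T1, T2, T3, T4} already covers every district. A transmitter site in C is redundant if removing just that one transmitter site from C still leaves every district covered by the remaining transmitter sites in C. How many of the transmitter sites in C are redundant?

1

Drop T1: Hilltop, Northside, Riverside uncovered — not redundant.
Drop T2: the rest still cover every district — redundant.
Drop T3: Elmwood uncovered — not redundant.
Drop T4: Midtown, Greenfield, Market uncovered — not redundant.
1 redundant: T2.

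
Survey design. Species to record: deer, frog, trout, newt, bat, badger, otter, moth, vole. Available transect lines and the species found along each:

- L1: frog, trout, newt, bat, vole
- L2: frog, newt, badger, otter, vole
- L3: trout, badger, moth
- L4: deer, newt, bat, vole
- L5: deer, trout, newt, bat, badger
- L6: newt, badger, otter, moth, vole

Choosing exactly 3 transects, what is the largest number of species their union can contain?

Choosing L1, L4, L6 covers {deer, frog, trout, newt, bat, badger, otter, moth, vole} — 9 species.
That is all 9 species.

9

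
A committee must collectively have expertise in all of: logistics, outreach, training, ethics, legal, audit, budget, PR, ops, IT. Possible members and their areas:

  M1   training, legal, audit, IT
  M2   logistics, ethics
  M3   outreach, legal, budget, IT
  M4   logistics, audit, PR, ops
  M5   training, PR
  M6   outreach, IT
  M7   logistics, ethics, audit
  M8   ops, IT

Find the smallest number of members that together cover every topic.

4

M1, M2, M3, M4 together cover {logistics, outreach, training, ethics, legal, audit, budget, PR, ops, IT} — every topic.
No 3 of the 8 members cover everything (all 56 triples fall short), so 4 is minimum.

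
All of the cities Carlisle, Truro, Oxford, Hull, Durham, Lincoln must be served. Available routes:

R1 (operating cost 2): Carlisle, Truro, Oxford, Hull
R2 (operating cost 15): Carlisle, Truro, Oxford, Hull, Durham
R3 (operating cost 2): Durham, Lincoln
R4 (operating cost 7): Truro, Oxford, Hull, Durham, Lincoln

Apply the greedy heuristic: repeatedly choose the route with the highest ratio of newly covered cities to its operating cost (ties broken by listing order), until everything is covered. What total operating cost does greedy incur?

Pick 1: R1 adds 4 new (Carlisle, Truro, Oxford, Hull) at operating cost 2 (ratio 4/2).
Pick 2: R3 adds 2 new (Durham, Lincoln) at operating cost 2 (ratio 2/2).
Greedy total operating cost: 2 + 2 = 4.

4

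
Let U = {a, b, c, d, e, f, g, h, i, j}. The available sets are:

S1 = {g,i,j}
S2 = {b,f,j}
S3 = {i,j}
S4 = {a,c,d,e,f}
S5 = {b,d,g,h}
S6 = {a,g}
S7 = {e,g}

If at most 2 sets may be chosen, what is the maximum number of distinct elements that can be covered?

8

Choosing S1, S4 covers {a, c, d, e, f, g, i, j} — 8 elements.
No choice of 2 sets does better; here b, h are left uncovered.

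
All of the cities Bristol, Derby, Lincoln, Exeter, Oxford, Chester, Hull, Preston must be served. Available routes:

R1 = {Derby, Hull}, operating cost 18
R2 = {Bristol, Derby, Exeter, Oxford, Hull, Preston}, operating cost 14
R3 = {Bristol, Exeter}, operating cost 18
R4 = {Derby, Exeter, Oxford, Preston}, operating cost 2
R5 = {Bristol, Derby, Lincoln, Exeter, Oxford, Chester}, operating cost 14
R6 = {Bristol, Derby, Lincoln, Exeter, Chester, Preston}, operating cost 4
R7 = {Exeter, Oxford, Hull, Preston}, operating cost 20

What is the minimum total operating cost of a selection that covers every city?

18

R2, R6 cover every city at operating cost 14 + 4 = 18.
Any cover uses at least 2 routes; among all covering selections none totals below 18.
Greedy by coverage-per-operating cost would pick R4, R6, R2 for 20 — worse than the optimum 18.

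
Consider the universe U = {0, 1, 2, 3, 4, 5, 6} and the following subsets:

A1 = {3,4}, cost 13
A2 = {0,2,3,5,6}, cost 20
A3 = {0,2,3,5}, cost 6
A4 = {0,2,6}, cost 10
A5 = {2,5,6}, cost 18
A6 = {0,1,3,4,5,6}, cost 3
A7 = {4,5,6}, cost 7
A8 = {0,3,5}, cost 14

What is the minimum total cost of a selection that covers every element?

A3, A6 cover every element at cost 6 + 3 = 9.
Any cover uses at least 2 sets; among all covering selections none totals below 9.

9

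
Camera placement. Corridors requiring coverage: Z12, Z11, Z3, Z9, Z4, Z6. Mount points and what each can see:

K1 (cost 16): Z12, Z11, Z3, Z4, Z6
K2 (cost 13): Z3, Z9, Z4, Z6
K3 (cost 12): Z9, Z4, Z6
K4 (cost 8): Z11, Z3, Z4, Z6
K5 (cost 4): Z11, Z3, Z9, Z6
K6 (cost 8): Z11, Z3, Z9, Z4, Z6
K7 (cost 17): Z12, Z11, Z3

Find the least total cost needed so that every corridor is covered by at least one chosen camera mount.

20

K1, K5 cover every corridor at cost 16 + 4 = 20.
Any cover uses at least 2 camera mounts; among all covering selections none totals below 20.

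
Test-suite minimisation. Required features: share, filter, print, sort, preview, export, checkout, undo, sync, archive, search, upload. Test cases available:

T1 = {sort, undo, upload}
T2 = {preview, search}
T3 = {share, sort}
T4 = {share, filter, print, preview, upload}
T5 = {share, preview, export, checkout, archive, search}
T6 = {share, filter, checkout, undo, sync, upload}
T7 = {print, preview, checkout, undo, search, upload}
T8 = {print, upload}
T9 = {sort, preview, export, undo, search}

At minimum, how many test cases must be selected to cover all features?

T1, T4, T5, T6 together cover {share, filter, print, sort, preview, export, checkout, undo, sync, archive, search, upload} — every feature.
No 3 of the 9 test cases cover everything (all 84 triples fall short), so 4 is minimum.

4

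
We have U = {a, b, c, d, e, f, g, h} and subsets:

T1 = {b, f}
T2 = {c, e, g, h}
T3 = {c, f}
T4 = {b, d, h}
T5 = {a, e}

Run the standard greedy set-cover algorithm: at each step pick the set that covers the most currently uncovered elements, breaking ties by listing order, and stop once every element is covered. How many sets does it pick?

4

Pick 1: T2 covers 4 new elements (c, e, g, h).
Pick 2: T1 covers 2 new elements (b, f).
Pick 3: T4 covers 1 new elements (d).
Pick 4: T5 covers 1 new elements (a).
Greedy uses 4 sets.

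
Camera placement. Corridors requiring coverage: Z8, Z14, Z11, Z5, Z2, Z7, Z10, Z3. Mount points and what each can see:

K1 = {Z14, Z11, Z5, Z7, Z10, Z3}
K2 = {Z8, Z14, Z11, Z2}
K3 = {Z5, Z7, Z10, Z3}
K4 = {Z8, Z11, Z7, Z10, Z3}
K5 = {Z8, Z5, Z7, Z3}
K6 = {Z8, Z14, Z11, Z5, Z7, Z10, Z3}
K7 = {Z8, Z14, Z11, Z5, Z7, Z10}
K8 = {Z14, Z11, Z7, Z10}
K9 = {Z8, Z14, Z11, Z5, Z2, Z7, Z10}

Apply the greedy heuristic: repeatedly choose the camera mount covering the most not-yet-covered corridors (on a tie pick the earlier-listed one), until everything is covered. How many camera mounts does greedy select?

2

Pick 1: K6 covers 7 new corridors (Z8, Z14, Z11, Z5, Z7, Z10, Z3).
Pick 2: K2 covers 1 new corridors (Z2).
Greedy uses 2 camera mounts.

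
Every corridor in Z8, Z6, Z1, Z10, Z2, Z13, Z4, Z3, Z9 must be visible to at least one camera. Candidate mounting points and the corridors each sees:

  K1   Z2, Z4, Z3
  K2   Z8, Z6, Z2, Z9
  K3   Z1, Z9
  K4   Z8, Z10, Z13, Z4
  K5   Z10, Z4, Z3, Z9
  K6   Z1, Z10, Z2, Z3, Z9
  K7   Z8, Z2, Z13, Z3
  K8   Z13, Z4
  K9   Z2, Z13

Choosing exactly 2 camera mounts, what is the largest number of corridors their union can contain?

Choosing K4, K6 covers {Z8, Z1, Z10, Z2, Z13, Z4, Z3, Z9} — 8 corridors.
No choice of 2 camera mounts does better; here Z6 is left uncovered.

8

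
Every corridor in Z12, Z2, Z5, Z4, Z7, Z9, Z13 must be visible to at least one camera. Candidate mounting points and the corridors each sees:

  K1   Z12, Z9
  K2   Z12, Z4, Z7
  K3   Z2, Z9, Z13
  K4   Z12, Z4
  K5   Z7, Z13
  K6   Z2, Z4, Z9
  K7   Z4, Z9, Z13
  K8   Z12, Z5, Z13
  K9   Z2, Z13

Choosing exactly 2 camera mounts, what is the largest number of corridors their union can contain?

6

Choosing K2, K3 covers {Z12, Z2, Z4, Z7, Z9, Z13} — 6 corridors.
No choice of 2 camera mounts does better; here Z5 is left uncovered.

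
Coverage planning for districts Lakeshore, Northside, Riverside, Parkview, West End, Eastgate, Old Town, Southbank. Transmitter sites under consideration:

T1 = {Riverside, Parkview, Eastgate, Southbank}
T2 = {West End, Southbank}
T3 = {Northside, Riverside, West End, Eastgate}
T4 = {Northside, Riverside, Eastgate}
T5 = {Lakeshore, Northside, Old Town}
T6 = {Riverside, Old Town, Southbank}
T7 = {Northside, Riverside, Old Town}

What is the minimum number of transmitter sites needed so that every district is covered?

3

T1, T2, T5 together cover {Lakeshore, Northside, Riverside, Parkview, West End, Eastgate, Old Town, Southbank} — every district.
No 2 of the 7 transmitter sites cover everything (all 21 pairs fall short), so 3 is minimum.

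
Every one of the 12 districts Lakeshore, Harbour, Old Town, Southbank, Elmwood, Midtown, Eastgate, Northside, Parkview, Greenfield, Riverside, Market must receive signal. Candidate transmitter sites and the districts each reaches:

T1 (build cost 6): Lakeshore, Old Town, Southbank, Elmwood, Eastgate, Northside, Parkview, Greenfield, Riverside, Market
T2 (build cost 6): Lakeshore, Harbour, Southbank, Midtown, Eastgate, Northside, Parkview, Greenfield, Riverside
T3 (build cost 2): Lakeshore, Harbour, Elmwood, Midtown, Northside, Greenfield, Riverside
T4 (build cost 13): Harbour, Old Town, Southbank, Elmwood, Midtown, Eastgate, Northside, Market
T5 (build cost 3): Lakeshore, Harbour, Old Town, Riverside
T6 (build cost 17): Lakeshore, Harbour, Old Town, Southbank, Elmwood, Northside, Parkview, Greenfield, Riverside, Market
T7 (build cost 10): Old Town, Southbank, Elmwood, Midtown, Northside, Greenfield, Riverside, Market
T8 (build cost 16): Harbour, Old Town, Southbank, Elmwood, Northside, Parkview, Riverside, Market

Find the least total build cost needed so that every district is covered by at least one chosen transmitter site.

T1, T3 cover every district at build cost 6 + 2 = 8.
Any cover uses at least 2 transmitter sites; among all covering selections none totals below 8.

8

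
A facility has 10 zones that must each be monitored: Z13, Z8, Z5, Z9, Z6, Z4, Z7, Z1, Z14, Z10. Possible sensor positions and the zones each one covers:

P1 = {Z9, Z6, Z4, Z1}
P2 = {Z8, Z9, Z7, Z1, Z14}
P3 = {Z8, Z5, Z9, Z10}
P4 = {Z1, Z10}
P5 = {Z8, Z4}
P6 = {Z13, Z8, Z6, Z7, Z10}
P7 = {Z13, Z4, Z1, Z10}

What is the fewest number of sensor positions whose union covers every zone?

4

P1, P2, P3, P6 together cover {Z13, Z8, Z5, Z9, Z6, Z4, Z7, Z1, Z14, Z10} — every zone.
No 3 of the 7 sensor positions cover everything (all 35 triples fall short), so 4 is minimum.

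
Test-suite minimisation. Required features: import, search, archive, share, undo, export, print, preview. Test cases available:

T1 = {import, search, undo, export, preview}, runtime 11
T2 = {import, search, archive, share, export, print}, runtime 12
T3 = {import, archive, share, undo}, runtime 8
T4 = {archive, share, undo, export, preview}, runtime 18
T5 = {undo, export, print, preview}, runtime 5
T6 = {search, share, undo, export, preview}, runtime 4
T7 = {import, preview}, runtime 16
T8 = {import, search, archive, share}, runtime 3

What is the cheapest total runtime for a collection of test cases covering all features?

T5, T8 cover every feature at runtime 5 + 3 = 8.
Any cover uses at least 2 test cases; among all covering selections none totals below 8.

8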